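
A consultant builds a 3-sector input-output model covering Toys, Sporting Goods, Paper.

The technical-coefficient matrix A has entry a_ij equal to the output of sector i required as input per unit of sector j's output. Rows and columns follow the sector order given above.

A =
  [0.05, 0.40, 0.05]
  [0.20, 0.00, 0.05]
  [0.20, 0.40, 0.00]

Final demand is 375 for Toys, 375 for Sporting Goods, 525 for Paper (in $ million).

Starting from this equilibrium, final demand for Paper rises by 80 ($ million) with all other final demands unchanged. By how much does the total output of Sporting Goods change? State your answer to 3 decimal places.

I − A =
  [   0.95    -0.40    -0.05]
  [  -0.20     1.00    -0.05]
  [  -0.20    -0.40     1.00]
Cofactors of I−A, C_ij = (−1)^(i+j)·(minor ij) (rows/columns in the sector order above):
  C_11 = (1.00)(1.00) − (-0.05)(-0.40) = 0.9800
  C_12 = −[(-0.20)(1.00) − (-0.05)(-0.20)] = 0.2100
  C_13 = (-0.20)(-0.40) − (1.00)(-0.20) = 0.2800
  C_21 = −[(-0.40)(1.00) − (-0.05)(-0.40)] = 0.4200
  C_22 = (0.95)(1.00) − (-0.05)(-0.20) = 0.9400
  C_23 = −[(0.95)(-0.40) − (-0.40)(-0.20)] = 0.4600
  C_31 = (-0.40)(-0.05) − (-0.05)(1.00) = 0.0700
  C_32 = −[(0.95)(-0.05) − (-0.05)(-0.20)] = 0.0575
  C_33 = (0.95)(1.00) − (-0.40)(-0.20) = 0.8700
det(I−A) = Σ_j (I−A)_1j·C_1j = (0.95)(0.9800) + (-0.40)(0.2100) + (-0.05)(0.2800) = 0.8330
adj(I−A) = Cᵀ =
  [ 0.9800   0.4200   0.0700]
  [ 0.2100   0.9400   0.0575]
  [ 0.2800   0.4600   0.8700]
(I − A)⁻¹ = adj(I−A) / det(I−A) ≈
  [   1.1765     0.5042     0.0840]
  [   0.2521     1.1285     0.0690]
  [   0.3361     0.5522     1.0444]
Δx = (I − A)⁻¹ Δd with Δd having +80 in the Paper component and 0 elsewhere.
So Δx_S = L_SP · (+80), where L_SP = adj(I−A)_SP / det(I−A) = 0.0575 / 0.8330.
Δx_S = 0.0575 × (+80) / 0.8330 = 4.60 / 0.8330 ≈ 5.522.

Δx_S = 5.522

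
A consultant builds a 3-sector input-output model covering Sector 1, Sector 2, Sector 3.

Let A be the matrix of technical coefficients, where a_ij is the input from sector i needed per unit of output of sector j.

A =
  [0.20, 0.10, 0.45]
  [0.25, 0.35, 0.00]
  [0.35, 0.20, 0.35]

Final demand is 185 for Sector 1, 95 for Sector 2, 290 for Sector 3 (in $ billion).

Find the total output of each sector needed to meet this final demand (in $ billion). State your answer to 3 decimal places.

I − A =
  [   0.80    -0.10    -0.45]
  [  -0.25     0.65     0.00]
  [  -0.35    -0.20     0.65]
Cofactors of I−A, C_ij = (−1)^(i+j)·(minor ij) (rows/columns in the sector order above):
  C_11 = (0.65)(0.65) − (0.00)(-0.20) = 0.4225
  C_12 = −[(-0.25)(0.65) − (0.00)(-0.35)] = 0.1625
  C_13 = (-0.25)(-0.20) − (0.65)(-0.35) = 0.2775
  C_21 = −[(-0.10)(0.65) − (-0.45)(-0.20)] = 0.1550
  C_22 = (0.80)(0.65) − (-0.45)(-0.35) = 0.3625
  C_23 = −[(0.80)(-0.20) − (-0.10)(-0.35)] = 0.1950
  C_31 = (-0.10)(0.00) − (-0.45)(0.65) = 0.2925
  C_32 = −[(0.80)(0.00) − (-0.45)(-0.25)] = 0.1125
  C_33 = (0.80)(0.65) − (-0.10)(-0.25) = 0.4950
det(I−A) = Σ_j (I−A)_1j·C_1j = (0.80)(0.4225) + (-0.10)(0.1625) + (-0.45)(0.2775) = 0.196875
adj(I−A) = Cᵀ =
  [ 0.4225   0.1550   0.2925]
  [ 0.1625   0.3625   0.1125]
  [ 0.2775   0.1950   0.4950]
(I − A)⁻¹ = adj(I−A) / det(I−A) ≈
  [   2.1460     0.7873     1.4857]
  [   0.8254     1.8413     0.5714]
  [   1.4095     0.9905     2.5143]
x = (I − A)⁻¹ d = adj(I−A)·d / det(I−A), with det(I−A) = 0.196875:
  x_1 = (0.4225·185 + 0.1550·95 + 0.2925·290) / 0.196875 = 177.7125 / 0.196875 ≈ 902.667
  x_2 = (0.1625·185 + 0.3625·95 + 0.1125·290) / 0.196875 = 97.125 / 0.196875 ≈ 493.333
  x_3 = (0.2775·185 + 0.1950·95 + 0.4950·290) / 0.196875 = 213.4125 / 0.196875 = 1084.000

x_1 = 902.667, x_2 = 493.333, x_3 = 1084.000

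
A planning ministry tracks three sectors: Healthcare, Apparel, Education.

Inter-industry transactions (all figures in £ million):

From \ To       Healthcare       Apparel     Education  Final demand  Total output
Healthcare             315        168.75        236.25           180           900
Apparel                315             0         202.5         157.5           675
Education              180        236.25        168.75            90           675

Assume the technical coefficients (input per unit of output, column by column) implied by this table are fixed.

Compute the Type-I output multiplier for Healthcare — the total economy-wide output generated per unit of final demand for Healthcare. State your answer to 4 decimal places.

Technical coefficients a_ij = z_ij / X_j:
  a_11 = 315/900 = 0.35, a_21 = 315/900 = 0.35, a_31 = 180/900 = 0.20
  a_12 = 168.75/675 = 0.25, a_22 = 0/675 = 0.00, a_32 = 236.25/675 = 0.35
  a_13 = 236.25/675 = 0.35, a_23 = 202.5/675 = 0.30, a_33 = 168.75/675 = 0.25
I − A =
  [   0.65    -0.25    -0.35]
  [  -0.35     1.00    -0.30]
  [  -0.20    -0.35     0.75]
Cofactors of I−A, C_ij = (−1)^(i+j)·(minor ij) (rows/columns in the sector order above):
  C_11 = (1.00)(0.75) − (-0.30)(-0.35) = 0.6450
  C_12 = −[(-0.35)(0.75) − (-0.30)(-0.20)] = 0.3225
  C_13 = (-0.35)(-0.35) − (1.00)(-0.20) = 0.3225
  C_21 = −[(-0.25)(0.75) − (-0.35)(-0.35)] = 0.3100
  C_22 = (0.65)(0.75) − (-0.35)(-0.20) = 0.4175
  C_23 = −[(0.65)(-0.35) − (-0.25)(-0.20)] = 0.2775
  C_31 = (-0.25)(-0.30) − (-0.35)(1.00) = 0.4250
  C_32 = −[(0.65)(-0.30) − (-0.35)(-0.35)] = 0.3175
  C_33 = (0.65)(1.00) − (-0.25)(-0.35) = 0.5625
det(I−A) = Σ_j (I−A)_1j·C_1j = (0.65)(0.6450) + (-0.25)(0.3225) + (-0.35)(0.3225) = 0.22575
adj(I−A) = Cᵀ =
  [ 0.6450   0.3100   0.4250]
  [ 0.3225   0.4175   0.3175]
  [ 0.3225   0.2775   0.5625]
(I − A)⁻¹ = adj(I−A) / det(I−A) ≈
  [   2.85714     1.37320     1.88261]
  [   1.42857     1.84939     1.40642]
  [   1.42857     1.22924     2.49169]
The output multiplier for sector j is the column-j sum of the Leontief inverse (I − A)⁻¹ = adj(I−A) / det(I−A).
Column 1 of adj(I−A): (0.6450, 0.3225, 0.3225); det(I−A) = 0.22575.
m_1 = (0.6450 + 0.3225 + 0.3225) / 0.22575 = 1.29 / 0.22575 ≈ 5.7143.

m_1 = 5.7143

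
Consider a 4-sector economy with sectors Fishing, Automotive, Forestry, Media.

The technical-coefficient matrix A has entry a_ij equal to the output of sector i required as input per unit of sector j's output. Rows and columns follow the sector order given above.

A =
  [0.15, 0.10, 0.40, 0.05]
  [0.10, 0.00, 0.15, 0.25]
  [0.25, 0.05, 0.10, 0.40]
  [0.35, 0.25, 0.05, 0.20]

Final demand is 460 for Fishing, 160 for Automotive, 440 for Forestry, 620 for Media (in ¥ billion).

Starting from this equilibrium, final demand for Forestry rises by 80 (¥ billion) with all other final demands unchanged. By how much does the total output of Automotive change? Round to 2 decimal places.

Δx_2 = 40.11

I − A =
  [   0.85    -0.10    -0.40    -0.05]
  [  -0.10     1.00    -0.15    -0.25]
  [  -0.25    -0.05     0.90    -0.40]
  [  -0.35    -0.25    -0.05     0.80]
Compute the cofactors C_ij = (−1)^(i+j)·(3×3 minor ij) of I−A; the adjugate is their transpose:
adj(I−A) = Cᵀ =
  [ 0.622125   0.137375   0.312625   0.238125]
  [ 0.202875   0.442625   0.177250   0.239625]
  [ 0.342750   0.155250   0.591375   0.365625]
  [ 0.357000   0.208125   0.229125   0.643875]
det(I−A) = Σ_j (I−A)_1j·C_1j = (0.85)(0.622125) + (-0.10)(0.202875) + (-0.40)(0.342750) + (-0.05)(0.357000) = 0.35356875
(I − A)⁻¹ = adj(I−A) / det(I−A) ≈
  [   1.7596     0.3885     0.8842     0.6735]
  [   0.5738     1.2519     0.5013     0.6777]
  [   0.9694     0.4391     1.6726     1.0341]
  [   1.0097     0.5886     0.6480     1.8211]
Δx = (I − A)⁻¹ Δd with Δd having +80 in the Forestry component and 0 elsewhere.
So Δx_2 = L_23 · (+80), where L_23 = adj(I−A)_23 / det(I−A) = 0.177250 / 0.35356875.
Δx_2 = 0.177250 × (+80) / 0.35356875 = 14.18 / 0.35356875 ≈ 40.11.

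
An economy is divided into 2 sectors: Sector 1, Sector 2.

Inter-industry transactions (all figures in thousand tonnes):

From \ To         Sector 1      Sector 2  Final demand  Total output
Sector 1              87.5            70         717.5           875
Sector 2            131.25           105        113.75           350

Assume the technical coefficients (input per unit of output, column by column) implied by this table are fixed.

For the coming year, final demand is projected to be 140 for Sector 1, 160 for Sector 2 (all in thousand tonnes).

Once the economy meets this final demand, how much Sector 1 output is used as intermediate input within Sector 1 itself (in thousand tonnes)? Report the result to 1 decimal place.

Technical coefficients a_ij = z_ij / X_j:
  a_11 = 87.5/875 = 0.10, a_21 = 131.25/875 = 0.15
  a_12 = 70/350 = 0.20, a_22 = 105/350 = 0.30
I − A =
  [   0.90    -0.20]
  [  -0.15     0.70]
det(I−A) = (0.90)(0.70) − (-0.20)(-0.15) = 0.6000
adj(I−A) = [[0.70, 0.20], [0.15, 0.90]]
(I − A)⁻¹ = adj(I−A) / det(I−A) ≈
  [   1.1667     0.3333]
  [   0.2500     1.5000]
First solve x = (I − A)⁻¹ d = adj(I−A)·d / det(I−A); in particular x_1 = (0.70·140 + 0.20·160) / 0.6000 = 130.00 / 0.6000 ≈ 216.667.
Intermediate flow from 1 to 1: z_11 = a_11 · x_1 = 0.10 × 130.00 / 0.6000 = 13.00 / 0.6000 ≈ 21.7.

z_11 = 21.7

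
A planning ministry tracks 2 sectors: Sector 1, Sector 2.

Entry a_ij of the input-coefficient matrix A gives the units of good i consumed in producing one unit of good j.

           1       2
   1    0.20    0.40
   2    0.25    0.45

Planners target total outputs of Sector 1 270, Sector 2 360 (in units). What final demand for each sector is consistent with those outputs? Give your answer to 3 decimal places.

d_1 = 72.000, d_2 = 130.500

I − A =
  [   0.80    -0.40]
  [  -0.25     0.55]
d = (I − A) x:
  d_1 = (+0.80)·270 + (-0.40)·360 = 72.000
  d_2 = (-0.25)·270 + (+0.55)·360 = 130.500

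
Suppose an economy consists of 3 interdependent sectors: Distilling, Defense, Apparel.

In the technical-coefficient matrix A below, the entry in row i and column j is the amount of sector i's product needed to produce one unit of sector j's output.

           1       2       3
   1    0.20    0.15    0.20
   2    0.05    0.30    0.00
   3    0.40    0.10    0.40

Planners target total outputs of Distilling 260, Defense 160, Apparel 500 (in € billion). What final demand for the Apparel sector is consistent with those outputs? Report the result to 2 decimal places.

I − A =
  [   0.80    -0.15    -0.20]
  [  -0.05     0.70     0.00]
  [  -0.40    -0.10     0.60]
d = (I − A) x:
  d_1 = (+0.80)·260 + (-0.15)·160 + (-0.20)·500 = 84.00
  d_2 = (-0.05)·260 + (+0.70)·160 + (+0.00)·500 = 99.00
  d_3 = (-0.40)·260 + (-0.10)·160 + (+0.60)·500 = 180.00

d_3 = 180.00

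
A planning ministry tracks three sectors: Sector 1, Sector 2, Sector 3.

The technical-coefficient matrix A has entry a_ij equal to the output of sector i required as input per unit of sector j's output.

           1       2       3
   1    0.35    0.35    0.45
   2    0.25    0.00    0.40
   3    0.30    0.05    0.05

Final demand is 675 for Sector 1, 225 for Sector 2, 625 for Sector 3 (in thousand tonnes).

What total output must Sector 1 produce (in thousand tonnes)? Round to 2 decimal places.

I − A =
  [   0.65    -0.35    -0.45]
  [  -0.25     1.00    -0.40]
  [  -0.30    -0.05     0.95]
Cofactors of I−A, C_ij = (−1)^(i+j)·(minor ij) (rows/columns in the sector order above):
  C_11 = (1.00)(0.95) − (-0.40)(-0.05) = 0.9300
  C_12 = −[(-0.25)(0.95) − (-0.40)(-0.30)] = 0.3575
  C_13 = (-0.25)(-0.05) − (1.00)(-0.30) = 0.3125
  C_21 = −[(-0.35)(0.95) − (-0.45)(-0.05)] = 0.3550
  C_22 = (0.65)(0.95) − (-0.45)(-0.30) = 0.4825
  C_23 = −[(0.65)(-0.05) − (-0.35)(-0.30)] = 0.1375
  C_31 = (-0.35)(-0.40) − (-0.45)(1.00) = 0.5900
  C_32 = −[(0.65)(-0.40) − (-0.45)(-0.25)] = 0.3725
  C_33 = (0.65)(1.00) − (-0.35)(-0.25) = 0.5625
det(I−A) = Σ_j (I−A)_1j·C_1j = (0.65)(0.9300) + (-0.35)(0.3575) + (-0.45)(0.3125) = 0.33875
adj(I−A) = Cᵀ =
  [ 0.9300   0.3550   0.5900]
  [ 0.3575   0.4825   0.3725]
  [ 0.3125   0.1375   0.5625]
(I − A)⁻¹ = adj(I−A) / det(I−A) ≈
  [   2.7454     1.0480     1.7417]
  [   1.0554     1.4244     1.0996]
  [   0.9225     0.4059     1.6605]
x = (I − A)⁻¹ d = adj(I−A)·d / det(I−A), with det(I−A) = 0.33875:
  x_1 = (0.9300·675 + 0.3550·225 + 0.5900·625) / 0.33875 = 1076.375 / 0.33875 ≈ 3177.49
  x_2 = (0.3575·675 + 0.4825·225 + 0.3725·625) / 0.33875 = 582.6875 / 0.33875 ≈ 1720.11
  x_3 = (0.3125·675 + 0.1375·225 + 0.5625·625) / 0.33875 = 593.4375 / 0.33875 ≈ 1751.85

x_1 = 3177.49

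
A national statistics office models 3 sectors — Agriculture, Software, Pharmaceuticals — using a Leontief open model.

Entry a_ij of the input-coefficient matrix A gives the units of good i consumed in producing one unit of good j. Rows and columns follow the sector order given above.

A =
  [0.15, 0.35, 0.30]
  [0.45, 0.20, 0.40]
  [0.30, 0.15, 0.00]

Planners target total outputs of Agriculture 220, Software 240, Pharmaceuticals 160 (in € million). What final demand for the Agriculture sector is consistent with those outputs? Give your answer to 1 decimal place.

d_1 = 55.0

I − A =
  [   0.85    -0.35    -0.30]
  [  -0.45     0.80    -0.40]
  [  -0.30    -0.15     1.00]
d = (I − A) x:
  d_1 = (+0.85)·220 + (-0.35)·240 + (-0.30)·160 = 55.0
  d_2 = (-0.45)·220 + (+0.80)·240 + (-0.40)·160 = 29.0
  d_3 = (-0.30)·220 + (-0.15)·240 + (+1.00)·160 = 58.0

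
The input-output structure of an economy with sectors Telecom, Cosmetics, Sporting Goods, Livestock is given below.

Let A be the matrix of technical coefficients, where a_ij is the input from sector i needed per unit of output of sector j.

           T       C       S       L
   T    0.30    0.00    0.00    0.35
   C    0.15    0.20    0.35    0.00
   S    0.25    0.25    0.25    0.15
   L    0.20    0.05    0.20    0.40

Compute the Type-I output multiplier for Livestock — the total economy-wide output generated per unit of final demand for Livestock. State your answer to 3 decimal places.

I − A =
  [   0.70     0.00     0.00    -0.35]
  [  -0.15     0.80    -0.35     0.00]
  [  -0.25    -0.25     0.75    -0.15]
  [  -0.20    -0.05    -0.20     0.60]
Compute the cofactors C_ij = (−1)^(i+j)·(3×3 minor ij) of I−A; the adjugate is their transpose:
adj(I−A) = Cᵀ =
  [ 0.280875   0.030625   0.062125   0.179375]
  [ 0.126000   0.224000   0.133000   0.106750]
  [ 0.167625   0.097125   0.277375   0.167125]
  [ 0.160000   0.061250   0.124250   0.358750]
det(I−A) = Σ_j (I−A)_1j·C_1j = (0.70)(0.280875) + (0.00)(0.126000) + (0.00)(0.167625) + (-0.35)(0.160000) = 0.1406125
(I − A)⁻¹ = adj(I−A) / det(I−A) ≈
  [   1.9975     0.2178     0.4418     1.2757]
  [   0.8961     1.5930     0.9459     0.7592]
  [   1.1921     0.6907     1.9726     1.1886]
  [   1.1379     0.4356     0.8836     2.5513]
The output multiplier for sector j is the column-j sum of the Leontief inverse (I − A)⁻¹ = adj(I−A) / det(I−A).
Column L of adj(I−A): (0.179375, 0.106750, 0.167125, 0.358750); det(I−A) = 0.1406125.
m_L = (0.179375 + 0.106750 + 0.167125 + 0.358750) / 0.1406125 = 0.812 / 0.1406125 ≈ 5.775.

m_L = 5.775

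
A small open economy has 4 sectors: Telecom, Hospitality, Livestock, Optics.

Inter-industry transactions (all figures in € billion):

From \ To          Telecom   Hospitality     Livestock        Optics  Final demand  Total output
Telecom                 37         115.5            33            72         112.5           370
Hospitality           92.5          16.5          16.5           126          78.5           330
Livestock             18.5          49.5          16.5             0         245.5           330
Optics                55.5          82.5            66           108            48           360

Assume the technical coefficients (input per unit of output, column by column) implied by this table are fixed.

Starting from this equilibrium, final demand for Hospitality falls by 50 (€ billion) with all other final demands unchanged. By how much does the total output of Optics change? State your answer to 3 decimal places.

Δx_4 = -41.737

Technical coefficients a_ij = z_ij / X_j:
  a_11 = 37/370 = 0.10, a_21 = 92.5/370 = 0.25, a_31 = 18.5/370 = 0.05, a_41 = 55.5/370 = 0.15
  a_12 = 115.5/330 = 0.35, a_22 = 16.5/330 = 0.05, a_32 = 49.5/330 = 0.15, a_42 = 82.5/330 = 0.25
  a_13 = 33/330 = 0.10, a_23 = 16.5/330 = 0.05, a_33 = 16.5/330 = 0.05, a_43 = 66/330 = 0.20
  a_14 = 72/360 = 0.20, a_24 = 126/360 = 0.35, a_34 = 0/360 = 0.00, a_44 = 108/360 = 0.30
I − A =
  [   0.90    -0.35    -0.10    -0.20]
  [  -0.25     0.95    -0.05    -0.35]
  [  -0.05    -0.15     0.95     0.00]
  [  -0.15    -0.25    -0.20     0.70]
Compute the cofactors C_ij = (−1)^(i+j)·(3×3 minor ij) of I−A; the adjugate is their transpose:
adj(I−A) = Cᵀ =
  [ 0.532875   0.296750   0.135000   0.300625]
  [ 0.221375   0.564500   0.125750   0.345500]
  [ 0.063000   0.104750   0.399125   0.070375]
  [ 0.211250   0.295125   0.187875   0.713000]
det(I−A) = Σ_j (I−A)_1j·C_1j = (0.90)(0.532875) + (-0.35)(0.221375) + (-0.10)(0.063000) + (-0.20)(0.211250) = 0.35355625
(I − A)⁻¹ = adj(I−A) / det(I−A) ≈
  [   1.5072     0.8393     0.3818     0.8503]
  [   0.6261     1.5966     0.3557     0.9772]
  [   0.1782     0.2963     1.1289     0.1990]
  [   0.5975     0.8347     0.5314     2.0167]
Δx = (I − A)⁻¹ Δd with Δd having -50 in the Hospitality component and 0 elsewhere.
So Δx_4 = L_42 · (-50), where L_42 = adj(I−A)_42 / det(I−A) = 0.295125 / 0.35355625.
Δx_4 = 0.295125 × (-50) / 0.35355625 = -14.75625 / 0.35355625 ≈ -41.737.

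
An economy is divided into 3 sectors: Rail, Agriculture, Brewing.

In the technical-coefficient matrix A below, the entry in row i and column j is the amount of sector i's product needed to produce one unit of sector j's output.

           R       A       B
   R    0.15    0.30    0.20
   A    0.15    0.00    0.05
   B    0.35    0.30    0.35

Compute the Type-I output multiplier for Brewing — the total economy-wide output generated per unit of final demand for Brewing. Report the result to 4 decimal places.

m_B = 2.5630

I − A =
  [   0.85    -0.30    -0.20]
  [  -0.15     1.00    -0.05]
  [  -0.35    -0.30     0.65]
Cofactors of I−A, C_ij = (−1)^(i+j)·(minor ij) (rows/columns in the sector order above):
  C_11 = (1.00)(0.65) − (-0.05)(-0.30) = 0.6350
  C_12 = −[(-0.15)(0.65) − (-0.05)(-0.35)] = 0.1150
  C_13 = (-0.15)(-0.30) − (1.00)(-0.35) = 0.3950
  C_21 = −[(-0.30)(0.65) − (-0.20)(-0.30)] = 0.2550
  C_22 = (0.85)(0.65) − (-0.20)(-0.35) = 0.4825
  C_23 = −[(0.85)(-0.30) − (-0.30)(-0.35)] = 0.3600
  C_31 = (-0.30)(-0.05) − (-0.20)(1.00) = 0.2150
  C_32 = −[(0.85)(-0.05) − (-0.20)(-0.15)] = 0.0725
  C_33 = (0.85)(1.00) − (-0.30)(-0.15) = 0.8050
det(I−A) = Σ_j (I−A)_1j·C_1j = (0.85)(0.6350) + (-0.30)(0.1150) + (-0.20)(0.3950) = 0.42625
adj(I−A) = Cᵀ =
  [ 0.6350   0.2550   0.2150]
  [ 0.1150   0.4825   0.0725]
  [ 0.3950   0.3600   0.8050]
(I − A)⁻¹ = adj(I−A) / det(I−A) ≈
  [   1.48974     0.59824     0.50440]
  [   0.26979     1.13196     0.17009]
  [   0.92669     0.84457     1.88856]
The output multiplier for sector j is the column-j sum of the Leontief inverse (I − A)⁻¹ = adj(I−A) / det(I−A).
Column B of adj(I−A): (0.2150, 0.0725, 0.8050); det(I−A) = 0.42625.
m_B = (0.2150 + 0.0725 + 0.8050) / 0.42625 = 1.0925 / 0.42625 ≈ 2.5630.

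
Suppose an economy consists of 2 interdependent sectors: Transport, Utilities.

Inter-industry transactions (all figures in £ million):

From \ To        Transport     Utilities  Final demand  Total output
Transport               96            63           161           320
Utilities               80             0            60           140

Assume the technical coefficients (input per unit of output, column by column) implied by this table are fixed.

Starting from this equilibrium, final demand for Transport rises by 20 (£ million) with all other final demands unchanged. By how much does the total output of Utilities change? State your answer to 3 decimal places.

Δx_2 = 8.511

Technical coefficients a_ij = z_ij / X_j:
  a_11 = 96/320 = 0.30, a_21 = 80/320 = 0.25
  a_12 = 63/140 = 0.45, a_22 = 0/140 = 0.00
I − A =
  [   0.70    -0.45]
  [  -0.25     1.00]
det(I−A) = (0.70)(1.00) − (-0.45)(-0.25) = 0.5875
adj(I−A) = [[1.00, 0.45], [0.25, 0.70]]
(I − A)⁻¹ = adj(I−A) / det(I−A) ≈
  [   1.7021     0.7660]
  [   0.4255     1.1915]
Δx = (I − A)⁻¹ Δd with Δd having +20 in the Transport component and 0 elsewhere.
So Δx_2 = L_21 · (+20), where L_21 = adj(I−A)_21 / det(I−A) = 0.25 / 0.5875.
Δx_2 = 0.25 × (+20) / 0.5875 = 5.00 / 0.5875 ≈ 8.511.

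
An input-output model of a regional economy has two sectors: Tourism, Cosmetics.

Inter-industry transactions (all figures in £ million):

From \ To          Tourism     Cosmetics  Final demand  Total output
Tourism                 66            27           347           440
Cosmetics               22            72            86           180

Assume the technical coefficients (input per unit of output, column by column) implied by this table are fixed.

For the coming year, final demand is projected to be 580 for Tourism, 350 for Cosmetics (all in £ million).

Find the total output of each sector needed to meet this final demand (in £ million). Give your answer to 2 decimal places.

x_T = 797.01, x_C = 649.75

Technical coefficients a_ij = z_ij / X_j:
  a_TT = 66/440 = 0.15, a_CT = 22/440 = 0.05
  a_TC = 27/180 = 0.15, a_CC = 72/180 = 0.40
I − A =
  [   0.85    -0.15]
  [  -0.05     0.60]
det(I−A) = (0.85)(0.60) − (-0.15)(-0.05) = 0.5025
adj(I−A) = [[0.60, 0.15], [0.05, 0.85]]
(I − A)⁻¹ = adj(I−A) / det(I−A) ≈
  [   1.1940     0.2985]
  [   0.0995     1.6915]
x = (I − A)⁻¹ d = adj(I−A)·d / det(I−A), with det(I−A) = 0.5025:
  x_T = (0.60·580 + 0.15·350) / 0.5025 = 400.50 / 0.5025 ≈ 797.01
  x_C = (0.05·580 + 0.85·350) / 0.5025 = 326.50 / 0.5025 ≈ 649.75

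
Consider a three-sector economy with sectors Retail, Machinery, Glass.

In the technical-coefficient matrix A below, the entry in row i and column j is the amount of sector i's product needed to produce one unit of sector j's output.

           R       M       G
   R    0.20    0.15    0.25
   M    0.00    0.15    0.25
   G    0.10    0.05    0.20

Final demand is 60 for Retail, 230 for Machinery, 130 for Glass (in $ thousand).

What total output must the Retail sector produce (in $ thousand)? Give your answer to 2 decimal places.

x_R = 202.41

I − A =
  [   0.80    -0.15    -0.25]
  [   0.00     0.85    -0.25]
  [  -0.10    -0.05     0.80]
Cofactors of I−A, C_ij = (−1)^(i+j)·(minor ij) (rows/columns in the sector order above):
  C_11 = (0.85)(0.80) − (-0.25)(-0.05) = 0.6675
  C_12 = −[(0.00)(0.80) − (-0.25)(-0.10)] = 0.0250
  C_13 = (0.00)(-0.05) − (0.85)(-0.10) = 0.0850
  C_21 = −[(-0.15)(0.80) − (-0.25)(-0.05)] = 0.1325
  C_22 = (0.80)(0.80) − (-0.25)(-0.10) = 0.6150
  C_23 = −[(0.80)(-0.05) − (-0.15)(-0.10)] = 0.0550
  C_31 = (-0.15)(-0.25) − (-0.25)(0.85) = 0.2500
  C_32 = −[(0.80)(-0.25) − (-0.25)(0.00)] = 0.2000
  C_33 = (0.80)(0.85) − (-0.15)(0.00) = 0.6800
det(I−A) = Σ_j (I−A)_1j·C_1j = (0.80)(0.6675) + (-0.15)(0.0250) + (-0.25)(0.0850) = 0.5090
adj(I−A) = Cᵀ =
  [ 0.6675   0.1325   0.2500]
  [ 0.0250   0.6150   0.2000]
  [ 0.0850   0.0550   0.6800]
(I − A)⁻¹ = adj(I−A) / det(I−A) ≈
  [   1.3114     0.2603     0.4912]
  [   0.0491     1.2083     0.3929]
  [   0.1670     0.1081     1.3360]
x = (I − A)⁻¹ d = adj(I−A)·d / det(I−A), with det(I−A) = 0.5090:
  x_R = (0.6675·60 + 0.1325·230 + 0.2500·130) / 0.5090 = 103.025 / 0.5090 ≈ 202.41
  x_M = (0.0250·60 + 0.6150·230 + 0.2000·130) / 0.5090 = 168.95 / 0.5090 ≈ 331.93
  x_G = (0.0850·60 + 0.0550·230 + 0.6800·130) / 0.5090 = 106.15 / 0.5090 ≈ 208.55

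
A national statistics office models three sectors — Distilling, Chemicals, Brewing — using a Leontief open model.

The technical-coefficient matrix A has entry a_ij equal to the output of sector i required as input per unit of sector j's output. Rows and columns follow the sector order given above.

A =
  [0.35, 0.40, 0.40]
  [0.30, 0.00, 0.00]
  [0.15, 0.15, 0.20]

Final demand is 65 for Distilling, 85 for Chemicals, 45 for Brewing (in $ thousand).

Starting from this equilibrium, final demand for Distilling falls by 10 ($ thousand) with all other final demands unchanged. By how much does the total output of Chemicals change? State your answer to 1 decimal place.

I − A =
  [   0.65    -0.40    -0.40]
  [  -0.30     1.00     0.00]
  [  -0.15    -0.15     0.80]
Cofactors of I−A, C_ij = (−1)^(i+j)·(minor ij) (rows/columns in the sector order above):
  C_11 = (1.00)(0.80) − (0.00)(-0.15) = 0.8000
  C_12 = −[(-0.30)(0.80) − (0.00)(-0.15)] = 0.2400
  C_13 = (-0.30)(-0.15) − (1.00)(-0.15) = 0.1950
  C_21 = −[(-0.40)(0.80) − (-0.40)(-0.15)] = 0.3800
  C_22 = (0.65)(0.80) − (-0.40)(-0.15) = 0.4600
  C_23 = −[(0.65)(-0.15) − (-0.40)(-0.15)] = 0.1575
  C_31 = (-0.40)(0.00) − (-0.40)(1.00) = 0.4000
  C_32 = −[(0.65)(0.00) − (-0.40)(-0.30)] = 0.1200
  C_33 = (0.65)(1.00) − (-0.40)(-0.30) = 0.5300
det(I−A) = Σ_j (I−A)_1j·C_1j = (0.65)(0.8000) + (-0.40)(0.2400) + (-0.40)(0.1950) = 0.3460
adj(I−A) = Cᵀ =
  [ 0.8000   0.3800   0.4000]
  [ 0.2400   0.4600   0.1200]
  [ 0.1950   0.1575   0.5300]
(I − A)⁻¹ = adj(I−A) / det(I−A) ≈
  [   2.3121     1.0983     1.1561]
  [   0.6936     1.3295     0.3468]
  [   0.5636     0.4552     1.5318]
Δx = (I − A)⁻¹ Δd with Δd having -10 in the Distilling component and 0 elsewhere.
So Δx_C = L_CD · (-10), where L_CD = adj(I−A)_CD / det(I−A) = 0.2400 / 0.3460.
Δx_C = 0.2400 × (-10) / 0.3460 = -2.40 / 0.3460 ≈ -6.9.

Δx_C = -6.9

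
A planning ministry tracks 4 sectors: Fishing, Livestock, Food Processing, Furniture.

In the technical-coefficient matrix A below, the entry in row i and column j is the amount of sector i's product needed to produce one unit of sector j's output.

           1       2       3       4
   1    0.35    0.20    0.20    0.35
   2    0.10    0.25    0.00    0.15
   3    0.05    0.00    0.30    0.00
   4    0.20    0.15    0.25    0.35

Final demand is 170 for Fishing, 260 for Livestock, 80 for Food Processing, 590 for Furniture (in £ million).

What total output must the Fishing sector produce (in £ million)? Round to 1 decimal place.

x_1 = 1488.8

I − A =
  [   0.65    -0.20    -0.20    -0.35]
  [  -0.10     0.75     0.00    -0.15]
  [  -0.05     0.00     0.70     0.00]
  [  -0.20    -0.15    -0.25     0.65]
Compute the cofactors C_ij = (−1)^(i+j)·(3×3 minor ij) of I−A; the adjugate is their transpose:
adj(I−A) = Cᵀ =
  [ 0.325500   0.127750   0.166125   0.204750]
  [ 0.068375   0.235875   0.052125   0.091250]
  [ 0.023250   0.009125   0.225500   0.014625]
  [ 0.124875   0.097250   0.149875   0.319750]
det(I−A) = Σ_j (I−A)_1j·C_1j = (0.65)(0.325500) + (-0.20)(0.068375) + (-0.20)(0.023250) + (-0.35)(0.124875) = 0.14954375
(I − A)⁻¹ = adj(I−A) / det(I−A) ≈
  [   2.1766     0.8543     1.1109     1.3692]
  [   0.4572     1.5773     0.3486     0.6102]
  [   0.1555     0.0610     1.5079     0.0978]
  [   0.8350     0.6503     1.0022     2.1382]
x = (I − A)⁻¹ d = adj(I−A)·d / det(I−A), with det(I−A) = 0.14954375:
  x_1 = (0.325500·170 + 0.127750·260 + 0.166125·80 + 0.204750·590) / 0.14954375 = 222.6425 / 0.14954375 ≈ 1488.8
  x_2 = (0.068375·170 + 0.235875·260 + 0.052125·80 + 0.091250·590) / 0.14954375 = 130.95875 / 0.14954375 ≈ 875.7
  x_3 = (0.023250·170 + 0.009125·260 + 0.225500·80 + 0.014625·590) / 0.14954375 = 32.99375 / 0.14954375 ≈ 220.6
  x_4 = (0.124875·170 + 0.097250·260 + 0.149875·80 + 0.319750·590) / 0.14954375 = 247.15625 / 0.14954375 ≈ 1652.7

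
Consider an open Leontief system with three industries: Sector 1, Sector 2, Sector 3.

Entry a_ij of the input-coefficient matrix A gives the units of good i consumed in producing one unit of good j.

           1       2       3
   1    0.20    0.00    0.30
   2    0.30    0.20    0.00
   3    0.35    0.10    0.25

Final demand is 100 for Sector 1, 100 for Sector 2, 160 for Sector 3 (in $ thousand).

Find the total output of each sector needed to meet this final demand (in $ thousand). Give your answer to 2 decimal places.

I − A =
  [   0.80     0.00    -0.30]
  [  -0.30     0.80     0.00]
  [  -0.35    -0.10     0.75]
Cofactors of I−A, C_ij = (−1)^(i+j)·(minor ij) (rows/columns in the sector order above):
  C_11 = (0.80)(0.75) − (0.00)(-0.10) = 0.6000
  C_12 = −[(-0.30)(0.75) − (0.00)(-0.35)] = 0.2250
  C_13 = (-0.30)(-0.10) − (0.80)(-0.35) = 0.3100
  C_21 = −[(0.00)(0.75) − (-0.30)(-0.10)] = 0.0300
  C_22 = (0.80)(0.75) − (-0.30)(-0.35) = 0.4950
  C_23 = −[(0.80)(-0.10) − (0.00)(-0.35)] = 0.0800
  C_31 = (0.00)(0.00) − (-0.30)(0.80) = 0.2400
  C_32 = −[(0.80)(0.00) − (-0.30)(-0.30)] = 0.0900
  C_33 = (0.80)(0.80) − (0.00)(-0.30) = 0.6400
det(I−A) = Σ_j (I−A)_1j·C_1j = (0.80)(0.6000) + (0.00)(0.2250) + (-0.30)(0.3100) = 0.3870
adj(I−A) = Cᵀ =
  [ 0.6000   0.0300   0.2400]
  [ 0.2250   0.4950   0.0900]
  [ 0.3100   0.0800   0.6400]
(I − A)⁻¹ = adj(I−A) / det(I−A) ≈
  [   1.5504     0.0775     0.6202]
  [   0.5814     1.2791     0.2326]
  [   0.8010     0.2067     1.6537]
x = (I − A)⁻¹ d = adj(I−A)·d / det(I−A), with det(I−A) = 0.3870:
  x_1 = (0.6000·100 + 0.0300·100 + 0.2400·160) / 0.3870 = 101.40 / 0.3870 ≈ 262.02
  x_2 = (0.2250·100 + 0.4950·100 + 0.0900·160) / 0.3870 = 86.40 / 0.3870 ≈ 223.26
  x_3 = (0.3100·100 + 0.0800·100 + 0.6400·160) / 0.3870 = 141.40 / 0.3870 ≈ 365.37

x_1 = 262.02, x_2 = 223.26, x_3 = 365.37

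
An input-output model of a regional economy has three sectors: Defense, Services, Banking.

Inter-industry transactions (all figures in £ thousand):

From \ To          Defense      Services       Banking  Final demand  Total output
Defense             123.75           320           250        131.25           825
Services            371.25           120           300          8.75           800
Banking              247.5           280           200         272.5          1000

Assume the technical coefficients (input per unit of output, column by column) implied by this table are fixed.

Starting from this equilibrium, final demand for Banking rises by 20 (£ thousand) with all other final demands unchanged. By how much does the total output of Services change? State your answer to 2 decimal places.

Δx_2 = 35.74

Technical coefficients a_ij = z_ij / X_j:
  a_11 = 123.75/825 = 0.15, a_21 = 371.25/825 = 0.45, a_31 = 247.5/825 = 0.30
  a_12 = 320/800 = 0.40, a_22 = 120/800 = 0.15, a_32 = 280/800 = 0.35
  a_13 = 250/1000 = 0.25, a_23 = 300/1000 = 0.30, a_33 = 200/1000 = 0.20
I − A =
  [   0.85    -0.40    -0.25]
  [  -0.45     0.85    -0.30]
  [  -0.30    -0.35     0.80]
Cofactors of I−A, C_ij = (−1)^(i+j)·(minor ij) (rows/columns in the sector order above):
  C_11 = (0.85)(0.80) − (-0.30)(-0.35) = 0.5750
  C_12 = −[(-0.45)(0.80) − (-0.30)(-0.30)] = 0.4500
  C_13 = (-0.45)(-0.35) − (0.85)(-0.30) = 0.4125
  C_21 = −[(-0.40)(0.80) − (-0.25)(-0.35)] = 0.4075
  C_22 = (0.85)(0.80) − (-0.25)(-0.30) = 0.6050
  C_23 = −[(0.85)(-0.35) − (-0.40)(-0.30)] = 0.4175
  C_31 = (-0.40)(-0.30) − (-0.25)(0.85) = 0.3325
  C_32 = −[(0.85)(-0.30) − (-0.25)(-0.45)] = 0.3675
  C_33 = (0.85)(0.85) − (-0.40)(-0.45) = 0.5425
det(I−A) = Σ_j (I−A)_1j·C_1j = (0.85)(0.5750) + (-0.40)(0.4500) + (-0.25)(0.4125) = 0.205625
adj(I−A) = Cᵀ =
  [ 0.5750   0.4075   0.3325]
  [ 0.4500   0.6050   0.3675]
  [ 0.4125   0.4175   0.5425]
(I − A)⁻¹ = adj(I−A) / det(I−A) ≈
  [   2.7964     1.9818     1.6170]
  [   2.1884     2.9422     1.7872]
  [   2.0061     2.0304     2.6383]
Δx = (I − A)⁻¹ Δd with Δd having +20 in the Banking component and 0 elsewhere.
So Δx_2 = L_23 · (+20), where L_23 = adj(I−A)_23 / det(I−A) = 0.3675 / 0.205625.
Δx_2 = 0.3675 × (+20) / 0.205625 = 7.35 / 0.205625 ≈ 35.74.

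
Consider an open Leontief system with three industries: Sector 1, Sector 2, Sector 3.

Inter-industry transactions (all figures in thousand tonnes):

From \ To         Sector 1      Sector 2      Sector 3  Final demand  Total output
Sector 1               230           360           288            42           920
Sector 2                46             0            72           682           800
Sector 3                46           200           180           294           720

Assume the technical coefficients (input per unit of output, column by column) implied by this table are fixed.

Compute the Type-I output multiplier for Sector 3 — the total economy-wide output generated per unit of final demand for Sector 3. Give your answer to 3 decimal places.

Technical coefficients a_ij = z_ij / X_j:
  a_11 = 230/920 = 0.25, a_21 = 46/920 = 0.05, a_31 = 46/920 = 0.05
  a_12 = 360/800 = 0.45, a_22 = 0/800 = 0.00, a_32 = 200/800 = 0.25
  a_13 = 288/720 = 0.40, a_23 = 72/720 = 0.10, a_33 = 180/720 = 0.25
I − A =
  [   0.75    -0.45    -0.40]
  [  -0.05     1.00    -0.10]
  [  -0.05    -0.25     0.75]
Cofactors of I−A, C_ij = (−1)^(i+j)·(minor ij) (rows/columns in the sector order above):
  C_11 = (1.00)(0.75) − (-0.10)(-0.25) = 0.7250
  C_12 = −[(-0.05)(0.75) − (-0.10)(-0.05)] = 0.0425
  C_13 = (-0.05)(-0.25) − (1.00)(-0.05) = 0.0625
  C_21 = −[(-0.45)(0.75) − (-0.40)(-0.25)] = 0.4375
  C_22 = (0.75)(0.75) − (-0.40)(-0.05) = 0.5425
  C_23 = −[(0.75)(-0.25) − (-0.45)(-0.05)] = 0.2100
  C_31 = (-0.45)(-0.10) − (-0.40)(1.00) = 0.4450
  C_32 = −[(0.75)(-0.10) − (-0.40)(-0.05)] = 0.0950
  C_33 = (0.75)(1.00) − (-0.45)(-0.05) = 0.7275
det(I−A) = Σ_j (I−A)_1j·C_1j = (0.75)(0.7250) + (-0.45)(0.0425) + (-0.40)(0.0625) = 0.499625
adj(I−A) = Cᵀ =
  [ 0.7250   0.4375   0.4450]
  [ 0.0425   0.5425   0.0950]
  [ 0.0625   0.2100   0.7275]
(I − A)⁻¹ = adj(I−A) / det(I−A) ≈
  [   1.4511     0.8757     0.8907]
  [   0.0851     1.0858     0.1901]
  [   0.1251     0.4203     1.4561]
The output multiplier for sector j is the column-j sum of the Leontief inverse (I − A)⁻¹ = adj(I−A) / det(I−A).
Column 3 of adj(I−A): (0.4450, 0.0950, 0.7275); det(I−A) = 0.499625.
m_3 = (0.4450 + 0.0950 + 0.7275) / 0.499625 = 1.2675 / 0.499625 ≈ 2.537.

m_3 = 2.537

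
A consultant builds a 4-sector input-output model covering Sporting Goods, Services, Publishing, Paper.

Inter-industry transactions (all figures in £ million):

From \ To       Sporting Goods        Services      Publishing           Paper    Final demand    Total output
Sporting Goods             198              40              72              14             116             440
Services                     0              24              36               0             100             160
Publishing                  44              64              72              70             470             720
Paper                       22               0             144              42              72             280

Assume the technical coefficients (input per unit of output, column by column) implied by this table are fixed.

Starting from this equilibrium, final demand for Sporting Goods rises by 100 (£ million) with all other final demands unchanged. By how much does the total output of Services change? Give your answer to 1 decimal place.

Technical coefficients a_ij = z_ij / X_j:
  a_11 = 198/440 = 0.45, a_21 = 0/440 = 0.00, a_31 = 44/440 = 0.10, a_41 = 22/440 = 0.05
  a_12 = 40/160 = 0.25, a_22 = 24/160 = 0.15, a_32 = 64/160 = 0.40, a_42 = 0/160 = 0.00
  a_13 = 72/720 = 0.10, a_23 = 36/720 = 0.05, a_33 = 72/720 = 0.10, a_43 = 144/720 = 0.20
  a_14 = 14/280 = 0.05, a_24 = 0/280 = 0.00, a_34 = 70/280 = 0.25, a_44 = 42/280 = 0.15
I − A =
  [   0.55    -0.25    -0.10    -0.05]
  [   0.00     0.85    -0.05     0.00]
  [  -0.10    -0.40     0.90    -0.25]
  [  -0.05     0.00    -0.20     0.85]
Compute the cofactors C_ij = (−1)^(i+j)·(3×3 minor ij) of I−A; the adjugate is their transpose:
adj(I−A) = Cᵀ =
  [ 0.590750   0.216750   0.091375   0.061625]
  [ 0.004875   0.380250   0.023250   0.007125]
  [ 0.082875   0.210375   0.395250   0.121125]
  [ 0.054250   0.062250   0.098375   0.400000]
det(I−A) = Σ_j (I−A)_1j·C_1j = (0.55)(0.590750) + (-0.25)(0.004875) + (-0.10)(0.082875) + (-0.05)(0.054250) = 0.31269375
(I − A)⁻¹ = adj(I−A) / det(I−A) ≈
  [   1.8892     0.6932     0.2922     0.1971]
  [   0.0156     1.2160     0.0744     0.0228]
  [   0.2650     0.6728     1.2640     0.3874]
  [   0.1735     0.1991     0.3146     1.2792]
Δx = (I − A)⁻¹ Δd with Δd having +100 in the Sporting Goods component and 0 elsewhere.
So Δx_2 = L_21 · (+100), where L_21 = adj(I−A)_21 / det(I−A) = 0.004875 / 0.31269375.
Δx_2 = 0.004875 × (+100) / 0.31269375 = 0.4875 / 0.31269375 ≈ 1.6.

Δx_2 = 1.6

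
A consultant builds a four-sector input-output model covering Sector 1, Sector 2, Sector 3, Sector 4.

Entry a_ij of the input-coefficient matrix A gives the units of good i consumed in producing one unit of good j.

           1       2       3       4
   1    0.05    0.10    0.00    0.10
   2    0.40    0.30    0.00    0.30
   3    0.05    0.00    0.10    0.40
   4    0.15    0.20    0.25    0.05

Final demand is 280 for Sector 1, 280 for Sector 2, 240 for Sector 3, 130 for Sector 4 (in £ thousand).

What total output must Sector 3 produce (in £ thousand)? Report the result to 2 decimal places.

x_3 = 527.34

I − A =
  [   0.95    -0.10     0.00    -0.10]
  [  -0.40     0.70     0.00    -0.30]
  [  -0.05     0.00     0.90    -0.40]
  [  -0.15    -0.20    -0.25     0.95]
Compute the cofactors C_ij = (−1)^(i+j)·(3×3 minor ij) of I−A; the adjugate is their transpose:
adj(I−A) = Cᵀ =
  [ 0.47450   0.09350   0.02500   0.09000]
  [ 0.34625   0.70250   0.08125   0.29250]
  [ 0.10425   0.08775   0.51375   0.25500]
  [ 0.17525   0.18575   0.15625   0.56250]
det(I−A) = Σ_j (I−A)_1j·C_1j = (0.95)(0.47450) + (-0.10)(0.34625) + (0.00)(0.10425) + (-0.10)(0.17525) = 0.398625
(I − A)⁻¹ = adj(I−A) / det(I−A) ≈
  [   1.1903     0.2346     0.0627     0.2258]
  [   0.8686     1.7623     0.2038     0.7338]
  [   0.2615     0.2201     1.2888     0.6397]
  [   0.4396     0.4660     0.3920     1.4111]
x = (I − A)⁻¹ d = adj(I−A)·d / det(I−A), with det(I−A) = 0.398625:
  x_1 = (0.47450·280 + 0.09350·280 + 0.02500·240 + 0.09000·130) / 0.398625 = 176.74 / 0.398625 ≈ 443.37
  x_2 = (0.34625·280 + 0.70250·280 + 0.08125·240 + 0.29250·130) / 0.398625 = 351.175 / 0.398625 ≈ 880.97
  x_3 = (0.10425·280 + 0.08775·280 + 0.51375·240 + 0.25500·130) / 0.398625 = 210.21 / 0.398625 ≈ 527.34
  x_4 = (0.17525·280 + 0.18575·280 + 0.15625·240 + 0.56250·130) / 0.398625 = 211.705 / 0.398625 ≈ 531.09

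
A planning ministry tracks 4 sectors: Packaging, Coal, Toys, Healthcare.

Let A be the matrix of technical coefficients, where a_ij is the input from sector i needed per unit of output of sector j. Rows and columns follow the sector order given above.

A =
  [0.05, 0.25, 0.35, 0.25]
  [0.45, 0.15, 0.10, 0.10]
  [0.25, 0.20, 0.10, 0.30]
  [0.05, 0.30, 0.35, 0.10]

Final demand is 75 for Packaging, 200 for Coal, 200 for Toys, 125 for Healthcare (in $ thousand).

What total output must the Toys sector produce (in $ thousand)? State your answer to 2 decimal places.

I − A =
  [   0.95    -0.25    -0.35    -0.25]
  [  -0.45     0.85    -0.10    -0.10]
  [  -0.25    -0.20     0.90    -0.30]
  [  -0.05    -0.30    -0.35     0.90]
Compute the cofactors C_ij = (−1)^(i+j)·(3×3 minor ij) of I−A; the adjugate is their transpose:
adj(I−A) = Cᵀ =
  [ 0.538250   0.355750   0.370375   0.312500]
  [ 0.354500   0.552625   0.300375   0.260000]
  [ 0.319000   0.332750   0.551375   0.309375]
  [ 0.272125   0.333375   0.335125   0.494375]
det(I−A) = Σ_j (I−A)_1j·C_1j = (0.95)(0.538250) + (-0.25)(0.354500) + (-0.35)(0.319000) + (-0.25)(0.272125) = 0.24303125
(I − A)⁻¹ = adj(I−A) / det(I−A) ≈
  [   2.2147     1.4638     1.5240     1.2858]
  [   1.4587     2.2739     1.2360     1.0698]
  [   1.3126     1.3692     2.2687     1.2730]
  [   1.1197     1.3717     1.3789     2.0342]
x = (I − A)⁻¹ d = adj(I−A)·d / det(I−A), with det(I−A) = 0.24303125:
  x_P = (0.538250·75 + 0.355750·200 + 0.370375·200 + 0.312500·125) / 0.24303125 = 224.65625 / 0.24303125 ≈ 924.39
  x_C = (0.354500·75 + 0.552625·200 + 0.300375·200 + 0.260000·125) / 0.24303125 = 229.6875 / 0.24303125 ≈ 945.09
  x_T = (0.319000·75 + 0.332750·200 + 0.551375·200 + 0.309375·125) / 0.24303125 = 239.421875 / 0.24303125 ≈ 985.15
  x_H = (0.272125·75 + 0.333375·200 + 0.335125·200 + 0.494375·125) / 0.24303125 = 215.90625 / 0.24303125 ≈ 888.39

x_T = 985.15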